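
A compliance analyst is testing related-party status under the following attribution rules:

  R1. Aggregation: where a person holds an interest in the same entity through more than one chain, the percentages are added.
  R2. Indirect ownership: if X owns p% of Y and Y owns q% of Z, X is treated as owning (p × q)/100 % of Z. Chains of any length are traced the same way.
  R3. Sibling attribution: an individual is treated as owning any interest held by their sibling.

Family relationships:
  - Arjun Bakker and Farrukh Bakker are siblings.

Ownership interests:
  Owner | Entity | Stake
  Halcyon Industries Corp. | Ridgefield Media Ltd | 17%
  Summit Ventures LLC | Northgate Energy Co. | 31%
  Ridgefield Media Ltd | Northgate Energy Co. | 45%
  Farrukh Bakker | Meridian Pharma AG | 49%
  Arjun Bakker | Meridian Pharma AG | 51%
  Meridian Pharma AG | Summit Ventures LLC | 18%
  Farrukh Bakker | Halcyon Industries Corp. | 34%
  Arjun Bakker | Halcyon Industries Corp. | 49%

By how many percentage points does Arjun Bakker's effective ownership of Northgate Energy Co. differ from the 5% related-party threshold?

By sibling attribution (R3), Arjun Bakker is treated as also owning Farrukh Bakker's interest in Halcyon Industries Corp, giving 49% + 34% = 83%.
By sibling attribution (R3), Arjun Bakker is treated as also owning Farrukh Bakker's interest in Meridian Pharma AG, giving 51% + 49% = 100%.
Chain via Halcyon Industries Corp. → Ridgefield Media Ltd (R2): 83% × 17% × 45% = 6.3495% of Northgate Energy Co.
Chain via Meridian Pharma AG → Summit Ventures LLC (R2): 100% × 18% × 31% = 5.58% of Northgate Energy Co.
Aggregating (R1): 6.3495% + 5.58% = 11.9295%.
11.9295% exceeds the 5% threshold by 6.9295 percentage points.

6.9295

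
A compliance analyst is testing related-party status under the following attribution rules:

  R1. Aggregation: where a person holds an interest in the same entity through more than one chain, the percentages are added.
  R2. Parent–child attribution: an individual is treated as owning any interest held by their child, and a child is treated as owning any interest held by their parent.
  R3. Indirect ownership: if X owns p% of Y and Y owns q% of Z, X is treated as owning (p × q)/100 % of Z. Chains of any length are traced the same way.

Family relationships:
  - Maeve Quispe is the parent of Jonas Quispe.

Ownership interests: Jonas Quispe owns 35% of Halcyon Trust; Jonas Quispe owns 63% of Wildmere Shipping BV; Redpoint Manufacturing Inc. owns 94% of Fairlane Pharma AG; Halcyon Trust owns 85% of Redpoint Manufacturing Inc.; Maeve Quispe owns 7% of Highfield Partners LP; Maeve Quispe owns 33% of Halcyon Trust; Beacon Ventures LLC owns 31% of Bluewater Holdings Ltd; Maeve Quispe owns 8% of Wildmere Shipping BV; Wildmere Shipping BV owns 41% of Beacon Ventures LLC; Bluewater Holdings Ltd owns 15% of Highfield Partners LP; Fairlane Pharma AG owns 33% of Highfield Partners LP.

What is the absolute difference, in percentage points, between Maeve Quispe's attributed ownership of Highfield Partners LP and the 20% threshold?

6.283175

By parent–child attribution (R2), Maeve Quispe is treated as also owning Jonas Quispe's interest in Wildmere Shipping BV, giving 8% + 63% = 71%.
By parent–child attribution (R2), Maeve Quispe is treated as also owning Jonas Quispe's interest in Halcyon Trust, giving 33% + 35% = 68%.
Chain via Wildmere Shipping BV → Beacon Ventures LLC → Bluewater Holdings Ltd (R3): 71% × 41% × 31% × 15% = 1.353615% of Highfield Partners LP.
Chain via Halcyon Trust → Redpoint Manufacturing Inc. → Fairlane Pharma AG (R3): 68% × 85% × 94% × 33% = 17.92956% of Highfield Partners LP.
Direct interest in Highfield Partners LP: 7%.
Aggregating (R1): 1.353615% + 17.92956% + 7% = 26.283175%.
26.283175% exceeds the 20% threshold by 6.283175 percentage points.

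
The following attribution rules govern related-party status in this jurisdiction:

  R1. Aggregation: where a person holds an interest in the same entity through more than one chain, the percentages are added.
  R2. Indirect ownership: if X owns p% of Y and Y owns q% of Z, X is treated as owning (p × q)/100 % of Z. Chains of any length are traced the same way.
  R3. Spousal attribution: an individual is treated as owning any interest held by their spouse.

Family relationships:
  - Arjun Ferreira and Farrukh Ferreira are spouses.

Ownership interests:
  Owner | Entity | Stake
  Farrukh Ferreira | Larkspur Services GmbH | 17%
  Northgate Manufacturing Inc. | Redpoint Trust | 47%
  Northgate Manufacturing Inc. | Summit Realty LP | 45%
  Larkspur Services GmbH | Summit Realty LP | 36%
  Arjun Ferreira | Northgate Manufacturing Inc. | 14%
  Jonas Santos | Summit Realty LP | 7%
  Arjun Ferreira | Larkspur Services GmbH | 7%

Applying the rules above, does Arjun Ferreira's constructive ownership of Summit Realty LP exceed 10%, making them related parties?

By spousal attribution (R3), Arjun Ferreira is treated as also owning Farrukh Ferreira's interest in Larkspur Services GmbH, giving 7% + 17% = 24%.
Chain via Larkspur Services GmbH (R2): 24% × 36% = 8.64% of Summit Realty LP.
Chain via Northgate Manufacturing Inc. (R2): 14% × 45% = 6.3% of Summit Realty LP.
Aggregating (R1): 8.64% + 6.3% = 14.94%.
14.94% exceeds the 10% threshold, so Arjun is a related party to Summit Realty LP.

Yes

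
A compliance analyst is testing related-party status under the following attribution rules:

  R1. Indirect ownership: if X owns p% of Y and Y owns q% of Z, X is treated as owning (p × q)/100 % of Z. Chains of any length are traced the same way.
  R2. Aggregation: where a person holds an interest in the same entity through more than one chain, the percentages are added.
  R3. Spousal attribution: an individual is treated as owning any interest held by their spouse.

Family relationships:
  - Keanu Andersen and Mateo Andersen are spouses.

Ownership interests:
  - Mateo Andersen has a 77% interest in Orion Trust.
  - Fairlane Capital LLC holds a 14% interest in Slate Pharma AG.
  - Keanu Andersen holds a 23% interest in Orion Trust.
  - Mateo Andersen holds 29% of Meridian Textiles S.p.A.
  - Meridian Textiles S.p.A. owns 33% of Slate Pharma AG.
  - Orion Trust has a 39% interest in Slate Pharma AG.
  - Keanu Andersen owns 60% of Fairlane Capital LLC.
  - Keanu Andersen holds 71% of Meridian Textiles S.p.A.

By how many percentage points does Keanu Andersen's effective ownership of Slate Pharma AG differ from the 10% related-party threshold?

By spousal attribution (R3), Keanu Andersen is treated as also owning Mateo Andersen's interest in Meridian Textiles S.p.A, giving 71% + 29% = 100%.
By spousal attribution (R3), Keanu Andersen is treated as also owning Mateo Andersen's interest in Orion Trust, giving 23% + 77% = 100%.
Chain via Fairlane Capital LLC (R1): 60% × 14% = 8.4% of Slate Pharma AG.
Chain via Meridian Textiles S.p.A. (R1): 100% × 33% = 33% of Slate Pharma AG.
Chain via Orion Trust (R1): 100% × 39% = 39% of Slate Pharma AG.
Aggregating (R2): 8.4% + 33% + 39% = 80.4%.
80.4% exceeds the 10% threshold by 70.4 percentage points.

70.4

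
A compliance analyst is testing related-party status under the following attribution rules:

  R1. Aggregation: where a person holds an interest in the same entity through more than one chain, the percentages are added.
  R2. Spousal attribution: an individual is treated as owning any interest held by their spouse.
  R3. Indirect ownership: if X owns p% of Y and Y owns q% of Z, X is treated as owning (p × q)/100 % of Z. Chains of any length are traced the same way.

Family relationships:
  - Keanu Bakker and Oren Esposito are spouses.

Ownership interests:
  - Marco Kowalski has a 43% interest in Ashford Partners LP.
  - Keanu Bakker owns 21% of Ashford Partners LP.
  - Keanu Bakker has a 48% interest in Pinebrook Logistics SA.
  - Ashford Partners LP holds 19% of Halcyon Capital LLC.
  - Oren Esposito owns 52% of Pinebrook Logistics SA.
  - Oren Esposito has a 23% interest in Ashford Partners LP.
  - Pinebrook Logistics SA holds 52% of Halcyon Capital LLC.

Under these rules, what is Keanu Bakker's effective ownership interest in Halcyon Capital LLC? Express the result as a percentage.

By spousal attribution (R2), Keanu Bakker is treated as also owning Oren Esposito's interest in Ashford Partners LP, giving 21% + 23% = 44%.
By spousal attribution (R2), Keanu Bakker is treated as also owning Oren Esposito's interest in Pinebrook Logistics SA, giving 48% + 52% = 100%.
Chain via Ashford Partners LP (R3): 44% × 19% = 8.36% of Halcyon Capital LLC.
Chain via Pinebrook Logistics SA (R3): 100% × 52% = 52% of Halcyon Capital LLC.
Aggregating (R1): 8.36% + 52% = 60.36%.

60.36%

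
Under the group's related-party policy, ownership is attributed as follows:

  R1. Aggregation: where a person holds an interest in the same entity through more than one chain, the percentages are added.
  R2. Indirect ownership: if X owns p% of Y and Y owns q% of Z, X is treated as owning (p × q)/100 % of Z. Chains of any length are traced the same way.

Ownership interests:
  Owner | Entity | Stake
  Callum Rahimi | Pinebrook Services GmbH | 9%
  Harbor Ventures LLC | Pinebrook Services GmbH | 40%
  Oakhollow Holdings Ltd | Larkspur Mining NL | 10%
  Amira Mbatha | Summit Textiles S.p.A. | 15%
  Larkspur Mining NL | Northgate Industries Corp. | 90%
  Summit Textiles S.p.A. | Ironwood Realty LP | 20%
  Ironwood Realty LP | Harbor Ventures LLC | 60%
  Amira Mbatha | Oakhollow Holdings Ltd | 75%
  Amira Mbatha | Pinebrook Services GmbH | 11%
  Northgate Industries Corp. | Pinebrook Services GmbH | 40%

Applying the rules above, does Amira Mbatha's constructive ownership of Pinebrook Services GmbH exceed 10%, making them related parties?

Yes

Chain via Oakhollow Holdings Ltd → Larkspur Mining NL → Northgate Industries Corp. (R2): 75% × 10% × 90% × 40% = 2.7% of Pinebrook Services GmbH.
Chain via Summit Textiles S.p.A. → Ironwood Realty LP → Harbor Ventures LLC (R2): 15% × 20% × 60% × 40% = 0.72% of Pinebrook Services GmbH.
Direct interest in Pinebrook Services GmbH: 11%.
Aggregating (R1): 2.7% + 0.72% + 11% = 14.42%.
14.42% exceeds the 10% threshold, so Amira is a related party to Pinebrook Services GmbH.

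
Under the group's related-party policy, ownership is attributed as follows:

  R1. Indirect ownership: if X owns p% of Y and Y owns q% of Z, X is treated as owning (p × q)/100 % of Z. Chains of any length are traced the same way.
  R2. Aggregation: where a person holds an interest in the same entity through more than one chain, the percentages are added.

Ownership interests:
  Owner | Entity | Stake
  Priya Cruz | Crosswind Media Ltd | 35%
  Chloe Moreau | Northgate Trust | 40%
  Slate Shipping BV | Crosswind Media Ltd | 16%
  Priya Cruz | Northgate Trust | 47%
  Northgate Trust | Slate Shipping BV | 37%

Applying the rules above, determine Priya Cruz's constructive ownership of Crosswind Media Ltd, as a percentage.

37.7824%

Chain via Northgate Trust → Slate Shipping BV (R1): 47% × 37% × 16% = 2.7824% of Crosswind Media Ltd.
Direct interest in Crosswind Media Ltd: 35%.
Aggregating (R2): 2.7824% + 35% = 37.7824%.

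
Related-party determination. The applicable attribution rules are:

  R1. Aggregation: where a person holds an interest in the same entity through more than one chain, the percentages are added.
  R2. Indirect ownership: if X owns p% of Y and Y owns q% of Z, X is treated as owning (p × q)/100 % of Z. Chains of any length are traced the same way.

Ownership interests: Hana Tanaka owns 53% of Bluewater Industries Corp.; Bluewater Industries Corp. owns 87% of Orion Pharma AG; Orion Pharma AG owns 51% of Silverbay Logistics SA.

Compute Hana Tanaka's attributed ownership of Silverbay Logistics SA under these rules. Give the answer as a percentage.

Chain via Bluewater Industries Corp. → Orion Pharma AG (R2): 53% × 87% × 51% = 23.5161% of Silverbay Logistics SA.

23.5161%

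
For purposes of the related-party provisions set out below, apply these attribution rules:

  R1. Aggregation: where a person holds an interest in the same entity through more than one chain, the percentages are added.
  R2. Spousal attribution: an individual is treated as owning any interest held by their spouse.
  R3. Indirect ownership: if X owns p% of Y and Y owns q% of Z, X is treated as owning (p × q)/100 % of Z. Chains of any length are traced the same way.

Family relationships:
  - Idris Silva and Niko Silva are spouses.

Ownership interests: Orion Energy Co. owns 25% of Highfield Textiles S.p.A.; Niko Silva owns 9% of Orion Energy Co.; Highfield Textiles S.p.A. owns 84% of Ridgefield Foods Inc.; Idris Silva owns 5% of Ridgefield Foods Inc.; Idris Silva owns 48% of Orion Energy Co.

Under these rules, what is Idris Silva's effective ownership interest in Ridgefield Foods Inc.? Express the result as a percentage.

16.97%

By spousal attribution (R2), Idris Silva is treated as also owning Niko Silva's interest in Orion Energy Co, giving 48% + 9% = 57%.
Chain via Orion Energy Co. → Highfield Textiles S.p.A. (R3): 57% × 25% × 84% = 11.97% of Ridgefield Foods Inc.
Direct interest in Ridgefield Foods Inc: 5%.
Aggregating (R1): 11.97% + 5% = 16.97%.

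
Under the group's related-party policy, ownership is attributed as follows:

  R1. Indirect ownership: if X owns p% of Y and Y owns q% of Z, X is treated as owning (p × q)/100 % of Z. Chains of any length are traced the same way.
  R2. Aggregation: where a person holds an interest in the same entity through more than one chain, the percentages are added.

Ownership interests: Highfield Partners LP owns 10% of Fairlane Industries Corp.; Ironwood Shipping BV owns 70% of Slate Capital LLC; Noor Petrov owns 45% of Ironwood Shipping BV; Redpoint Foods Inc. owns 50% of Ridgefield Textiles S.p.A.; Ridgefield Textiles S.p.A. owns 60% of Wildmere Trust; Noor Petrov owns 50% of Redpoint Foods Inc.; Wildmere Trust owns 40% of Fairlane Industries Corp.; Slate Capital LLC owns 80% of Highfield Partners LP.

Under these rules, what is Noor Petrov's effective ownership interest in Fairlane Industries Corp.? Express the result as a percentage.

8.52%

Chain via Ironwood Shipping BV → Slate Capital LLC → Highfield Partners LP (R1): 45% × 70% × 80% × 10% = 2.52% of Fairlane Industries Corp.
Chain via Redpoint Foods Inc. → Ridgefield Textiles S.p.A. → Wildmere Trust (R1): 50% × 50% × 60% × 40% = 6% of Fairlane Industries Corp.
Aggregating (R2): 2.52% + 6% = 8.52%.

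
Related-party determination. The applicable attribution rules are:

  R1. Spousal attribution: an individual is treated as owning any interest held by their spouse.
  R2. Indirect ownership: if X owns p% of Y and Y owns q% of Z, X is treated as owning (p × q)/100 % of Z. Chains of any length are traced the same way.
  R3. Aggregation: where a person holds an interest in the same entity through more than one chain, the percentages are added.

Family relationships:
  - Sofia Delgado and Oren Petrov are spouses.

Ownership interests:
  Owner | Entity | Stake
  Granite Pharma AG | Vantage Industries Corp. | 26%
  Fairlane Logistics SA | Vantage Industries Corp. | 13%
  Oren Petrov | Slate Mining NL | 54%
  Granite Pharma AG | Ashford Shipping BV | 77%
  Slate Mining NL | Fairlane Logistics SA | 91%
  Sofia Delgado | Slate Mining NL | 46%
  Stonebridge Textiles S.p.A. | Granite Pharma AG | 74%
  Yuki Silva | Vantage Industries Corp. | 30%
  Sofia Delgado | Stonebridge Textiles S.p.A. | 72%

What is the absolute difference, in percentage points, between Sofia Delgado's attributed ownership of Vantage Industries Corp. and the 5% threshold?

20.6828

By spousal attribution (R1), Sofia Delgado is treated as also owning Oren Petrov's interest in Slate Mining NL, giving 46% + 54% = 100%.
Chain via Slate Mining NL → Fairlane Logistics SA (R2): 100% × 91% × 13% = 11.83% of Vantage Industries Corp.
Chain via Stonebridge Textiles S.p.A. → Granite Pharma AG (R2): 72% × 74% × 26% = 13.8528% of Vantage Industries Corp.
Aggregating (R3): 11.83% + 13.8528% = 25.6828%.
25.6828% exceeds the 5% threshold by 20.6828 percentage points.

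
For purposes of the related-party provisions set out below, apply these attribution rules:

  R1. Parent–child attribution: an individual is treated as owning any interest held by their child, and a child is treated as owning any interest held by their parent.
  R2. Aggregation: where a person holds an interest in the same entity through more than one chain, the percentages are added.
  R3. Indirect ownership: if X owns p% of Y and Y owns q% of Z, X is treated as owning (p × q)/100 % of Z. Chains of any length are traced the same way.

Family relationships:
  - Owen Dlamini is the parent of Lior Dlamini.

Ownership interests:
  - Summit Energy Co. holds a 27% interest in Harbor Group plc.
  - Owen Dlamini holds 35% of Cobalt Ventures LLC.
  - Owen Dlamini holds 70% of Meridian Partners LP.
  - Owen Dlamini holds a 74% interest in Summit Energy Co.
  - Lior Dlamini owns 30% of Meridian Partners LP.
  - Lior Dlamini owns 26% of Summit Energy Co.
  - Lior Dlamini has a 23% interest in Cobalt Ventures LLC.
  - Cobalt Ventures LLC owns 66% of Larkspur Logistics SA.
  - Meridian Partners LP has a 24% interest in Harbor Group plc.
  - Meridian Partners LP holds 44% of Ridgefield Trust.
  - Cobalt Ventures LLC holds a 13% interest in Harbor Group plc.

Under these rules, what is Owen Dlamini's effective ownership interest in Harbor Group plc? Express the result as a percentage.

By parent–child attribution (R1), Owen Dlamini is treated as also owning Lior Dlamini's interest in Meridian Partners LP, giving 70% + 30% = 100%.
By parent–child attribution (R1), Owen Dlamini is treated as also owning Lior Dlamini's interest in Summit Energy Co, giving 74% + 26% = 100%.
By parent–child attribution (R1), Owen Dlamini is treated as also owning Lior Dlamini's interest in Cobalt Ventures LLC, giving 35% + 23% = 58%.
Chain via Meridian Partners LP (R3): 100% × 24% = 24% of Harbor Group plc.
Chain via Summit Energy Co. (R3): 100% × 27% = 27% of Harbor Group plc.
Chain via Cobalt Ventures LLC (R3): 58% × 13% = 7.54% of Harbor Group plc.
Aggregating (R2): 24% + 27% + 7.54% = 58.54%.

58.54%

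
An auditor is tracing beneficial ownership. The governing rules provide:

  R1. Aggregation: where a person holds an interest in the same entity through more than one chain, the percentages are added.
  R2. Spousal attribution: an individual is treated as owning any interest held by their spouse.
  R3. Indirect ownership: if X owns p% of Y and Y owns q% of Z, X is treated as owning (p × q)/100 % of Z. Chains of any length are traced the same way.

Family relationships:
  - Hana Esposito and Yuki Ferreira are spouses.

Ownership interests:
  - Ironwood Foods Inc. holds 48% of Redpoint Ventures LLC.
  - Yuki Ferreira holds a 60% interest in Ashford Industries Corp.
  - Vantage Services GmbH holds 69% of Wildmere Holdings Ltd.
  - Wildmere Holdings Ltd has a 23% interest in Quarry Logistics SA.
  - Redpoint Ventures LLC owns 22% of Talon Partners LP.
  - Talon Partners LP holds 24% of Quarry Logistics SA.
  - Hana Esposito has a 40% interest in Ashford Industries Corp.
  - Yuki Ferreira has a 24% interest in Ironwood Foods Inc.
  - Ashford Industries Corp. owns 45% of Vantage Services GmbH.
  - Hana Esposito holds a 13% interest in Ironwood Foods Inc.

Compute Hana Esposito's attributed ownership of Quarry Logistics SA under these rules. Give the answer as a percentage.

By spousal attribution (R2), Hana Esposito is treated as also owning Yuki Ferreira's interest in Ironwood Foods Inc, giving 13% + 24% = 37%.
By spousal attribution (R2), Hana Esposito is treated as also owning Yuki Ferreira's interest in Ashford Industries Corp, giving 40% + 60% = 100%.
Chain via Ironwood Foods Inc. → Redpoint Ventures LLC → Talon Partners LP (R3): 37% × 48% × 22% × 24% = 0.937728% of Quarry Logistics SA.
Chain via Ashford Industries Corp. → Vantage Services GmbH → Wildmere Holdings Ltd (R3): 100% × 45% × 69% × 23% = 7.1415% of Quarry Logistics SA.
Aggregating (R1): 0.937728% + 7.1415% = 8.079228%.

8.079228%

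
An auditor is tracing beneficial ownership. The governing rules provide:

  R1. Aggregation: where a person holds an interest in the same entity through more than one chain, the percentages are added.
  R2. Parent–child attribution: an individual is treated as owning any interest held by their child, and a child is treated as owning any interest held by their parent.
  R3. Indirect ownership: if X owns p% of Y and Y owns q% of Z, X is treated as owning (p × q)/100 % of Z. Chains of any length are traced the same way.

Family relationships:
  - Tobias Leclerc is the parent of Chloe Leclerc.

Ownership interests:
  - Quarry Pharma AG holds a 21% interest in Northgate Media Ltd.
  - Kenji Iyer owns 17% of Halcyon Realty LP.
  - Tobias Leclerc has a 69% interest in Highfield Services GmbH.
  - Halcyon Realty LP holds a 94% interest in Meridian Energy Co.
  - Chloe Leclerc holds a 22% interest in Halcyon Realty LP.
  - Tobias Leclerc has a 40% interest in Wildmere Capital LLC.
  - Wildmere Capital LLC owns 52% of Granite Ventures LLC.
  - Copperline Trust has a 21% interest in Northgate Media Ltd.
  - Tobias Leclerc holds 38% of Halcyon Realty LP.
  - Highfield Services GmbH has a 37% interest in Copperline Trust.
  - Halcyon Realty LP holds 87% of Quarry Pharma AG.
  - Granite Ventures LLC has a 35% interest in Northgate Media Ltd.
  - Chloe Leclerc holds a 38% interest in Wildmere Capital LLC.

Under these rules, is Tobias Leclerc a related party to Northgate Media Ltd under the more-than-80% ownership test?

By parent–child attribution (R2), Tobias Leclerc is treated as also owning Chloe Leclerc's interest in Wildmere Capital LLC, giving 40% + 38% = 78%.
By parent–child attribution (R2), Tobias Leclerc is treated as also owning Chloe Leclerc's interest in Halcyon Realty LP, giving 38% + 22% = 60%.
Chain via Wildmere Capital LLC → Granite Ventures LLC (R3): 78% × 52% × 35% = 14.196% of Northgate Media Ltd.
Chain via Highfield Services GmbH → Copperline Trust (R3): 69% × 37% × 21% = 5.3613% of Northgate Media Ltd.
Chain via Halcyon Realty LP → Quarry Pharma AG (R3): 60% × 87% × 21% = 10.962% of Northgate Media Ltd.
Aggregating (R1): 14.196% + 5.3613% + 10.962% = 30.5193%.
30.5193% does not exceed the 80% threshold, so Tobias is not a related party to Northgate Media Ltd.

No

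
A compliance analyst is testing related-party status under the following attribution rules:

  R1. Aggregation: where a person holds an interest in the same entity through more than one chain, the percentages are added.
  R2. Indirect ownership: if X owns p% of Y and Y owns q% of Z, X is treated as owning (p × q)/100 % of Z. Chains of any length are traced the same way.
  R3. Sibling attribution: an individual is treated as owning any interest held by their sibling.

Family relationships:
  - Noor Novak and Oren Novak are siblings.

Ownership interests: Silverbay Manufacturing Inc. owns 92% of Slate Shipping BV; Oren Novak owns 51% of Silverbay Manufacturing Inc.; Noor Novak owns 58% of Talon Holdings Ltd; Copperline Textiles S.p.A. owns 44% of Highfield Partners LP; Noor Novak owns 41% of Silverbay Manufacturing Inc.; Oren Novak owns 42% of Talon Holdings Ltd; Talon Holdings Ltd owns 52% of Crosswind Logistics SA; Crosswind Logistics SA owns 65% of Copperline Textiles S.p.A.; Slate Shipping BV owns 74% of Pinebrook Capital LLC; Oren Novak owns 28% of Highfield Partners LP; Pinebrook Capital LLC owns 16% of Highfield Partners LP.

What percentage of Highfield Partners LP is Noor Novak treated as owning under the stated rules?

By sibling attribution (R3), Noor Novak is treated as also owning Oren Novak's interest in Silverbay Manufacturing Inc, giving 41% + 51% = 92%.
By sibling attribution (R3), Noor Novak is treated as also owning Oren Novak's interest in Talon Holdings Ltd, giving 58% + 42% = 100%.
By sibling attribution (R3), Noor Novak is treated as owning Oren Novak's 28% interest in Highfield Partners LP.
Chain via Silverbay Manufacturing Inc. → Slate Shipping BV → Pinebrook Capital LLC (R2): 92% × 92% × 74% × 16% = 10.021376% of Highfield Partners LP.
Chain via Talon Holdings Ltd → Crosswind Logistics SA → Copperline Textiles S.p.A. (R2): 100% × 52% × 65% × 44% = 14.872% of Highfield Partners LP.
Direct interest in Highfield Partners LP: 28%.
Aggregating (R1): 10.021376% + 14.872% + 28% = 52.893376%.

52.893376%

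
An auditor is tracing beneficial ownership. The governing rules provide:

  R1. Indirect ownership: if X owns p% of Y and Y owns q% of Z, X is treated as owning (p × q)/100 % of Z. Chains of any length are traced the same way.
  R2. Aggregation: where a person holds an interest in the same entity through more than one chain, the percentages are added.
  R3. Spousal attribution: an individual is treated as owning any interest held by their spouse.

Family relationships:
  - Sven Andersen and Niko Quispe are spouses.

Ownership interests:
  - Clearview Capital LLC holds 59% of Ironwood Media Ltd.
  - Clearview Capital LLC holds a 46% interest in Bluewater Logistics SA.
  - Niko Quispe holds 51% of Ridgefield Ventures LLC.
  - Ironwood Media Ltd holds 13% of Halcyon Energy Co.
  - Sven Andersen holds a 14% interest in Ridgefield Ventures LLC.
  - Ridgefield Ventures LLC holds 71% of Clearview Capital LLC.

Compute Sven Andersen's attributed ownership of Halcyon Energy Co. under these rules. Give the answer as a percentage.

3.539705%

By spousal attribution (R3), Sven Andersen is treated as also owning Niko Quispe's interest in Ridgefield Ventures LLC, giving 14% + 51% = 65%.
Chain via Ridgefield Ventures LLC → Clearview Capital LLC → Ironwood Media Ltd (R1): 65% × 71% × 59% × 13% = 3.539705% of Halcyon Energy Co.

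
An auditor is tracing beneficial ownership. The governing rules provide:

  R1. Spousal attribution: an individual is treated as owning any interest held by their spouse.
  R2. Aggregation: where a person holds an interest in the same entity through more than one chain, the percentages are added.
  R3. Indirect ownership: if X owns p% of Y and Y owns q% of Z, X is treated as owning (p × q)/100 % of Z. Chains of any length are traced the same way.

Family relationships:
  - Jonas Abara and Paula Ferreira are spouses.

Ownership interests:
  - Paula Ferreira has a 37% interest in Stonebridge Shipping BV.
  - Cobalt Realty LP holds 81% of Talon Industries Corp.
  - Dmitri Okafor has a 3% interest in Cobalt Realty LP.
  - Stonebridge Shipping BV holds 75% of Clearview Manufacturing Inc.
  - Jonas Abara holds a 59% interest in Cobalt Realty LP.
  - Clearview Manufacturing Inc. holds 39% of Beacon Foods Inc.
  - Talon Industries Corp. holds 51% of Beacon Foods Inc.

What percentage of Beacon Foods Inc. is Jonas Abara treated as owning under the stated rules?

35.1954%

By spousal attribution (R1), Jonas Abara is treated as owning Paula Ferreira's 37% interest in Stonebridge Shipping BV.
Chain via Cobalt Realty LP → Talon Industries Corp. (R3): 59% × 81% × 51% = 24.3729% of Beacon Foods Inc.
Chain via Stonebridge Shipping BV → Clearview Manufacturing Inc. (R3): 37% × 75% × 39% = 10.8225% of Beacon Foods Inc.
Aggregating (R2): 24.3729% + 10.8225% = 35.1954%.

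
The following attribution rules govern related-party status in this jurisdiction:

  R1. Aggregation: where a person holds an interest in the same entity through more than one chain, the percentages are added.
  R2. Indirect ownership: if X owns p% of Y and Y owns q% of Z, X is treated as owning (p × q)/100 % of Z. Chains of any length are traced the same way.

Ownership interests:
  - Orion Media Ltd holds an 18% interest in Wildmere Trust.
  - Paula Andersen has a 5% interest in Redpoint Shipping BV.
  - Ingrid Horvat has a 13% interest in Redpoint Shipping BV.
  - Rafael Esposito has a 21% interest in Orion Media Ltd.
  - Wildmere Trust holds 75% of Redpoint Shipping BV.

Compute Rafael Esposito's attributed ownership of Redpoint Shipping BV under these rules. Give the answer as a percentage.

Chain via Orion Media Ltd → Wildmere Trust (R2): 21% × 18% × 75% = 2.835% of Redpoint Shipping BV.

2.835%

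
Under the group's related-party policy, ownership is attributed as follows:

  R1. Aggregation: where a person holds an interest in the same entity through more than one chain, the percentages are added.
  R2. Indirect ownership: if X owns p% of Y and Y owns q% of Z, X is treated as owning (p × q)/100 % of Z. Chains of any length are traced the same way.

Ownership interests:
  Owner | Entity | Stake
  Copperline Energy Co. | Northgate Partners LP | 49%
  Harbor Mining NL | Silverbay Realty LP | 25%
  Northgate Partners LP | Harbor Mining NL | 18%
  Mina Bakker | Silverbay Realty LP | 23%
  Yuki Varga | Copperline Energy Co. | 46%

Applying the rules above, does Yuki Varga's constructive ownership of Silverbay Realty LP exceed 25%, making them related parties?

Chain via Copperline Energy Co. → Northgate Partners LP → Harbor Mining NL (R2): 46% × 49% × 18% × 25% = 1.0143% of Silverbay Realty LP.
1.0143% does not exceed the 25% threshold, so Yuki is not a related party to Silverbay Realty LP.

No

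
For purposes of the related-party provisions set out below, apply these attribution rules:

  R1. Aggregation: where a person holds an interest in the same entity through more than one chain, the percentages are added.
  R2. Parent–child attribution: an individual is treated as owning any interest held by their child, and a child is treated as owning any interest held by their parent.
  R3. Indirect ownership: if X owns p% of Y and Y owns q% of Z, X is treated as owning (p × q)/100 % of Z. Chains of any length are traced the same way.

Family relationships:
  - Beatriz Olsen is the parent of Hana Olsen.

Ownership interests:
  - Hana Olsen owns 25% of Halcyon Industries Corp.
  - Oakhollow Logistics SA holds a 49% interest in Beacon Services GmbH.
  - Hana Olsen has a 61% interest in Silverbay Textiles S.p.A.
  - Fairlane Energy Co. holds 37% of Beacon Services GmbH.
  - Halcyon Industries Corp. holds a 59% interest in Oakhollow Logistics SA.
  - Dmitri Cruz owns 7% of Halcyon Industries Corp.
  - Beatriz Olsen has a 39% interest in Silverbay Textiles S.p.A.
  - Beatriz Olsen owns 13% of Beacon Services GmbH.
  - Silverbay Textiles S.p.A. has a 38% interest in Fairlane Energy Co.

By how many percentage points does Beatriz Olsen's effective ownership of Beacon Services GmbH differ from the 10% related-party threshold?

By parent–child attribution (R2), Beatriz Olsen is treated as also owning Hana Olsen's interest in Silverbay Textiles S.p.A, giving 39% + 61% = 100%.
By parent–child attribution (R2), Beatriz Olsen is treated as owning Hana Olsen's 25% interest in Halcyon Industries Corp.
Chain via Silverbay Textiles S.p.A. → Fairlane Energy Co. (R3): 100% × 38% × 37% = 14.06% of Beacon Services GmbH.
Direct interest in Beacon Services GmbH: 13%.
Chain via Halcyon Industries Corp. → Oakhollow Logistics SA (R3): 25% × 59% × 49% = 7.2275% of Beacon Services GmbH.
Aggregating (R1): 14.06% + 13% + 7.2275% = 34.2875%.
34.2875% exceeds the 10% threshold by 24.2875 percentage points.

24.2875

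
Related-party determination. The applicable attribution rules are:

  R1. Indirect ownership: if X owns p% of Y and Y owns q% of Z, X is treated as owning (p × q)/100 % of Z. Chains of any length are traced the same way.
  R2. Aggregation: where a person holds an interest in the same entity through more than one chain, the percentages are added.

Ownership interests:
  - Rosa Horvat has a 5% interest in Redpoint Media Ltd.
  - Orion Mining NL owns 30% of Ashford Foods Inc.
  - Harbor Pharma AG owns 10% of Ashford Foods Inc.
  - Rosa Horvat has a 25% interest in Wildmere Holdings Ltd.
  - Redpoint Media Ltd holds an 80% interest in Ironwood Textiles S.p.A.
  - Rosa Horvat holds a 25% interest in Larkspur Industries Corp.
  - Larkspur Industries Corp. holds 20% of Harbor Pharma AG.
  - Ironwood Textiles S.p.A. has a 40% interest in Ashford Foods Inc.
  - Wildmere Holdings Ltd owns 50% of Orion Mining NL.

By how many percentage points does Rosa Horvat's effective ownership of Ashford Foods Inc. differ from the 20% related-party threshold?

Chain via Redpoint Media Ltd → Ironwood Textiles S.p.A. (R1): 5% × 80% × 40% = 1.6% of Ashford Foods Inc.
Chain via Larkspur Industries Corp. → Harbor Pharma AG (R1): 25% × 20% × 10% = 0.5% of Ashford Foods Inc.
Chain via Wildmere Holdings Ltd → Orion Mining NL (R1): 25% × 50% × 30% = 3.75% of Ashford Foods Inc.
Aggregating (R2): 1.6% + 0.5% + 3.75% = 5.85%.
5.85% falls short of the 20% threshold by 14.15 percentage points.

14.15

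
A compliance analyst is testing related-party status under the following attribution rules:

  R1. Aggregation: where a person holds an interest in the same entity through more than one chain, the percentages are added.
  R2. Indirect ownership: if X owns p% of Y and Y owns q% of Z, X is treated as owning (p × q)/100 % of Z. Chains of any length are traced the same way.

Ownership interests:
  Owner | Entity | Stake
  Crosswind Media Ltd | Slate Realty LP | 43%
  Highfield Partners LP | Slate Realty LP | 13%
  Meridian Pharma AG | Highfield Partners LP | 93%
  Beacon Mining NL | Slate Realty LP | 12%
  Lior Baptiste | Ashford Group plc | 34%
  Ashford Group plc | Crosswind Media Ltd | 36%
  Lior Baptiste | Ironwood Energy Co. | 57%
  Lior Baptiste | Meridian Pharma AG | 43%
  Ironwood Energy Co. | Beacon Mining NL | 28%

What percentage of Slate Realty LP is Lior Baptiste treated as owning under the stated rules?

Chain via Ashford Group plc → Crosswind Media Ltd (R2): 34% × 36% × 43% = 5.2632% of Slate Realty LP.
Chain via Ironwood Energy Co. → Beacon Mining NL (R2): 57% × 28% × 12% = 1.9152% of Slate Realty LP.
Chain via Meridian Pharma AG → Highfield Partners LP (R2): 43% × 93% × 13% = 5.1987% of Slate Realty LP.
Aggregating (R1): 5.2632% + 1.9152% + 5.1987% = 12.3771%.

12.3771%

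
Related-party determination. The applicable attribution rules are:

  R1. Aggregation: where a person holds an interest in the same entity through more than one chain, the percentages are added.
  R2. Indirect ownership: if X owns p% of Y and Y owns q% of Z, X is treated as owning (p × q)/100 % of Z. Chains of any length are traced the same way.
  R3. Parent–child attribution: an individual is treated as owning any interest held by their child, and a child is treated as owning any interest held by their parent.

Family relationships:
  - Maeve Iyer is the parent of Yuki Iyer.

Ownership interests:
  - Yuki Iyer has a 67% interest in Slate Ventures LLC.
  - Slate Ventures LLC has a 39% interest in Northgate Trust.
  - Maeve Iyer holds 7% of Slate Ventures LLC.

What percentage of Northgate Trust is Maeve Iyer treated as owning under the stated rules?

28.86%

By parent–child attribution (R3), Maeve Iyer is treated as also owning Yuki Iyer's interest in Slate Ventures LLC, giving 7% + 67% = 74%.
Chain via Slate Ventures LLC (R2): 74% × 39% = 28.86% of Northgate Trust.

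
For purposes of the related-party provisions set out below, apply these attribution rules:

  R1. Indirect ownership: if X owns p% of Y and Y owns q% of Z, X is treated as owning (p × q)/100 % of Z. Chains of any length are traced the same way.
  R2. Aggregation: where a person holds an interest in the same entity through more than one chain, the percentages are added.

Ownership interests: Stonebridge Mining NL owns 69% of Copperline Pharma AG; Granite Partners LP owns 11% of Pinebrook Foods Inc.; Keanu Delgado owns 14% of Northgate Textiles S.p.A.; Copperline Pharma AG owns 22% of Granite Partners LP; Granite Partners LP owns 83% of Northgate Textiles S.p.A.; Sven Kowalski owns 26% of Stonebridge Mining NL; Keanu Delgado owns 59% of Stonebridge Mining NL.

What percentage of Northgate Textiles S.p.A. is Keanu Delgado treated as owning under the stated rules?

Chain via Stonebridge Mining NL → Copperline Pharma AG → Granite Partners LP (R1): 59% × 69% × 22% × 83% = 7.433646% of Northgate Textiles S.p.A.
Direct interest in Northgate Textiles S.p.A: 14%.
Aggregating (R2): 7.433646% + 14% = 21.433646%.

21.433646%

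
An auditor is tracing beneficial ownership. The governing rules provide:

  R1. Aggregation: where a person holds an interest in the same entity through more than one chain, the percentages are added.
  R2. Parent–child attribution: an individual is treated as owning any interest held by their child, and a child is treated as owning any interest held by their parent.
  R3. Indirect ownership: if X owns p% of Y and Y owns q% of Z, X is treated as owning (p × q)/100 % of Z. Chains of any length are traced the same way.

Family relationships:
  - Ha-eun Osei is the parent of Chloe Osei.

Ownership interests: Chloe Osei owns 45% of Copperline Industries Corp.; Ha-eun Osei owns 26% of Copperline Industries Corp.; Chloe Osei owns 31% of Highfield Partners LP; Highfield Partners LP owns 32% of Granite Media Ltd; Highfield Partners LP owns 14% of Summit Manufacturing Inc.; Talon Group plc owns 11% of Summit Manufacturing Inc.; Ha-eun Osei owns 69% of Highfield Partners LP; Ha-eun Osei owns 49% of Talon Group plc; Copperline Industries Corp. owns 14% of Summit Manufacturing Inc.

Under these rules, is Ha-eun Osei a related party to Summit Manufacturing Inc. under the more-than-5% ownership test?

By parent–child attribution (R2), Ha-eun Osei is treated as also owning Chloe Osei's interest in Copperline Industries Corp, giving 26% + 45% = 71%.
By parent–child attribution (R2), Ha-eun Osei is treated as also owning Chloe Osei's interest in Highfield Partners LP, giving 69% + 31% = 100%.
Chain via Talon Group plc (R3): 49% × 11% = 5.39% of Summit Manufacturing Inc.
Chain via Copperline Industries Corp. (R3): 71% × 14% = 9.94% of Summit Manufacturing Inc.
Chain via Highfield Partners LP (R3): 100% × 14% = 14% of Summit Manufacturing Inc.
Aggregating (R1): 5.39% + 9.94% + 14% = 29.33%.
29.33% exceeds the 5% threshold, so Ha-eun is a related party to Summit Manufacturing Inc.

Yes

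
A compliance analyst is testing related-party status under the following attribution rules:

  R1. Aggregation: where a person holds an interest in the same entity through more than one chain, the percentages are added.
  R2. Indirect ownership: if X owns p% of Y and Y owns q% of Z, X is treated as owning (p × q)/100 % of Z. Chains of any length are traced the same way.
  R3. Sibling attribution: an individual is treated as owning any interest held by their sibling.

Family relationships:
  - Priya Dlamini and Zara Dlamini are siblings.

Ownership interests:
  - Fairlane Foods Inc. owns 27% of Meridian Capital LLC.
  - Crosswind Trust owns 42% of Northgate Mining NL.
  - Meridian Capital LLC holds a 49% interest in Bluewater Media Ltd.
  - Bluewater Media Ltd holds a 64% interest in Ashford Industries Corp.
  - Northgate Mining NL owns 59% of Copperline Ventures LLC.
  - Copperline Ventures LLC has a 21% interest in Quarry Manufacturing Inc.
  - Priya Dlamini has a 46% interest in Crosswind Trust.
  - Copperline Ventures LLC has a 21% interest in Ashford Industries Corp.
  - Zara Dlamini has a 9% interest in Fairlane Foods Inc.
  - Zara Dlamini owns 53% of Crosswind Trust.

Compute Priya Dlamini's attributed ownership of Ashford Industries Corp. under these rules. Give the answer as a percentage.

5.91381%

By sibling attribution (R3), Priya Dlamini is treated as also owning Zara Dlamini's interest in Crosswind Trust, giving 46% + 53% = 99%.
By sibling attribution (R3), Priya Dlamini is treated as owning Zara Dlamini's 9% interest in Fairlane Foods Inc.
Chain via Crosswind Trust → Northgate Mining NL → Copperline Ventures LLC (R2): 99% × 42% × 59% × 21% = 5.151762% of Ashford Industries Corp.
Chain via Fairlane Foods Inc. → Meridian Capital LLC → Bluewater Media Ltd (R2): 9% × 27% × 49% × 64% = 0.762048% of Ashford Industries Corp.
Aggregating (R1): 5.151762% + 0.762048% = 5.91381%.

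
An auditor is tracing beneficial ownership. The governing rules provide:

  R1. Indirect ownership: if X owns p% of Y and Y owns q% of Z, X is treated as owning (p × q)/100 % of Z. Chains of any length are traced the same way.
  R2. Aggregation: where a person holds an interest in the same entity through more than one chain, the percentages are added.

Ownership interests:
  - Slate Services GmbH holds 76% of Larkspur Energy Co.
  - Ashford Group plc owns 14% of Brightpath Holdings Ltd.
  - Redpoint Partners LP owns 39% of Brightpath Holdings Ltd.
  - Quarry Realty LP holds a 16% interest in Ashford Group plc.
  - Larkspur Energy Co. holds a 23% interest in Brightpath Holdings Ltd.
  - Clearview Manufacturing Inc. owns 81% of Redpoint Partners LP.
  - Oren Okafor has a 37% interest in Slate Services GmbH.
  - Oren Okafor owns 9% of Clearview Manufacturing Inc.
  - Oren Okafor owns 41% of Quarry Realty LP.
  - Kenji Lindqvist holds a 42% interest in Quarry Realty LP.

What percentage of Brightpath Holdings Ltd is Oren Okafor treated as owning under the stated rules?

10.2291%

Chain via Slate Services GmbH → Larkspur Energy Co. (R1): 37% × 76% × 23% = 6.4676% of Brightpath Holdings Ltd.
Chain via Clearview Manufacturing Inc. → Redpoint Partners LP (R1): 9% × 81% × 39% = 2.8431% of Brightpath Holdings Ltd.
Chain via Quarry Realty LP → Ashford Group plc (R1): 41% × 16% × 14% = 0.9184% of Brightpath Holdings Ltd.
Aggregating (R2): 6.4676% + 2.8431% + 0.9184% = 10.2291%.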